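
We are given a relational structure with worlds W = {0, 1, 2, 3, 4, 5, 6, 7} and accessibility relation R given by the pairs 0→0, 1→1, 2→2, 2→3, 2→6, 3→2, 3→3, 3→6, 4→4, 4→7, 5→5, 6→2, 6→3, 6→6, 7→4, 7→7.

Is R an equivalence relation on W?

Yes

Reflexive: yes — every world is R-related to itself.
Symmetric: yes — every pair in R has its reverse in R.
Transitive: yes — every two-step R-path is closed by a direct edge.
So R is an equivalence relation.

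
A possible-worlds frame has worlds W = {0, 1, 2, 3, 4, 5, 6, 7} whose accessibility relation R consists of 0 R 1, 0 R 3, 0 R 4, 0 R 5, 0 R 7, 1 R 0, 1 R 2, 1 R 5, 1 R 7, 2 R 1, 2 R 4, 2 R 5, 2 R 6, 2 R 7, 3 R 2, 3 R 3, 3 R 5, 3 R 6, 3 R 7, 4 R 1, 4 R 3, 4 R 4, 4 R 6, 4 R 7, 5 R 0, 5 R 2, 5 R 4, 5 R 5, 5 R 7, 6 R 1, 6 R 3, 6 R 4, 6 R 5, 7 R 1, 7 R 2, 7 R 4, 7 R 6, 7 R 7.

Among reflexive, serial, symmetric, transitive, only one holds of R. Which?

serial

Reflexive: no — 0 is not related to itself.
Serial: yes — every world has a successor (e.g. 0 R 1).
Symmetric: no — 0 R 3 but not 3 R 0.
Transitive: no — 0 R 1 and 1 R 2, but not 0 R 2.
Only serial holds.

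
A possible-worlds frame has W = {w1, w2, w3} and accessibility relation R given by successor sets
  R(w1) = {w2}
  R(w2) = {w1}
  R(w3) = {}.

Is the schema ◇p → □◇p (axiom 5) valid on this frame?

By correspondence theory, 5 is valid on a frame iff R is Euclidean.
Euclidean: no — w1 R w2 and w1 R w2, but not w2 R w2.

No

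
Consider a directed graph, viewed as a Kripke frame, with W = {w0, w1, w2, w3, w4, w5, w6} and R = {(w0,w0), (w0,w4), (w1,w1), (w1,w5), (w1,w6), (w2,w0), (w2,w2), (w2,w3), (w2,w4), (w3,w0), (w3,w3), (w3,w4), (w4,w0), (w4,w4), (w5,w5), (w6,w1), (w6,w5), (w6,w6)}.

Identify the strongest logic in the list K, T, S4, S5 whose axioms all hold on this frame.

S4

Reflexive (axiom T): yes — every world is R-related to itself.
Transitive (axiom 4): yes — every two-step R-path is closed by a direct edge.
Euclidean (axiom 5): no — w1 R w5 and w1 R w6, but not w5 R w6.
So F validates K, T, S4; S5 would additionally require R to be Euclidean. The strongest is S4.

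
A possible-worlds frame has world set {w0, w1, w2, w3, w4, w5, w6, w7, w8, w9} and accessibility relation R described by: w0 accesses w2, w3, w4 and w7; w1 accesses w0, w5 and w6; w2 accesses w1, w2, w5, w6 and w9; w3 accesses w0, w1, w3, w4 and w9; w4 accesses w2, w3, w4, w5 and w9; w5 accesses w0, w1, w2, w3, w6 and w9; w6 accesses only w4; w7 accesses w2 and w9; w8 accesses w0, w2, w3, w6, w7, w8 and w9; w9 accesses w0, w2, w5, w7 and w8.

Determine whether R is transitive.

No

Transitive: no — w0 R w2 and w2 R w1, but not w0 R w1.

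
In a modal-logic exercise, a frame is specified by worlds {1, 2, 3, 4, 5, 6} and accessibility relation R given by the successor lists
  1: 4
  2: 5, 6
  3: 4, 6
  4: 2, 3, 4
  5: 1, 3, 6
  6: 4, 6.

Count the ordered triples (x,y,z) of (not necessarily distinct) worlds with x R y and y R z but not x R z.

Enumerating: (1,4,2), (1,4,3), (2,5,1), (2,5,3), (2,6,4), (3,4,2), (3,4,3), (4,2,5), (4,2,6), (4,3,6), (5,1,4), (5,3,4), (5,6,4), (6,4,2), (6,4,3).

15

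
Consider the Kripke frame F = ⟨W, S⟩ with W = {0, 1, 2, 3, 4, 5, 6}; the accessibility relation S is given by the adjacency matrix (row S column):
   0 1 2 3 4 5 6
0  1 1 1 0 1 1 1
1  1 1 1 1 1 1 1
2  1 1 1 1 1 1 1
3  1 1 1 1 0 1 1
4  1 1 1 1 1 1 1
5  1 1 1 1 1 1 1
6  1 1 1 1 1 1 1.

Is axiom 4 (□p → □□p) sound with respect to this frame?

The schema 4 characterises exactly the transitive frames.
Transitive: no — 0 S 1 and 1 S 3, but not 0 S 3.

No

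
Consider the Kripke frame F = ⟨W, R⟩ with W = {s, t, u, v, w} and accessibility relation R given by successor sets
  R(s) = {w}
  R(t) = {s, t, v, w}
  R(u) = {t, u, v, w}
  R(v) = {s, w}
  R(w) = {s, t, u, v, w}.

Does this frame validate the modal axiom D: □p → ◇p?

The schema D characterises exactly the serial frames.
Serial: yes — every world has a successor (e.g. s R w).

Yes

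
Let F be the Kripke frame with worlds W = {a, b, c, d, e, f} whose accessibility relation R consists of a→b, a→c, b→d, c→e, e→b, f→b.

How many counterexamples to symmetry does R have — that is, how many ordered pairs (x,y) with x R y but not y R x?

6

Enumerating: (a,b), (a,c), (b,d), (c,e), (e,b), (f,b).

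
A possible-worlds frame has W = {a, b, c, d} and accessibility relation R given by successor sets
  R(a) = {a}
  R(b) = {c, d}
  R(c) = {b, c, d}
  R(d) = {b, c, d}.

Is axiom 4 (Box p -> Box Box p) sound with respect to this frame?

No

The schema 4 characterises exactly the transitive frames.
Transitive: no — b R c and c R b, but not b R b.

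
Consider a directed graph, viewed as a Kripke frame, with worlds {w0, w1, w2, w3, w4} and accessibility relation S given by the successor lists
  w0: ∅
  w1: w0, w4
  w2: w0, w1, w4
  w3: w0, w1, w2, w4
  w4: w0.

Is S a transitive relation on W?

Yes

Transitive: yes — every two-step S-path is closed by a direct edge.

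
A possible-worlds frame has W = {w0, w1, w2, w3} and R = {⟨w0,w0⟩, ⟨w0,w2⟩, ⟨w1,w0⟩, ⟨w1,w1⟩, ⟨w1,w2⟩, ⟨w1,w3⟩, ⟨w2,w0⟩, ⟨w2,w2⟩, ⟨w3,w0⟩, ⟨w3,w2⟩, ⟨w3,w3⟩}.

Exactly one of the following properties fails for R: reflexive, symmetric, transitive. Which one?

Reflexive: yes — every world is R-related to itself.
Symmetric: no — w1 R w0 but not w0 R w1.
Transitive: yes — every two-step R-path is closed by a direct edge.
Only symmetric fails.

symmetric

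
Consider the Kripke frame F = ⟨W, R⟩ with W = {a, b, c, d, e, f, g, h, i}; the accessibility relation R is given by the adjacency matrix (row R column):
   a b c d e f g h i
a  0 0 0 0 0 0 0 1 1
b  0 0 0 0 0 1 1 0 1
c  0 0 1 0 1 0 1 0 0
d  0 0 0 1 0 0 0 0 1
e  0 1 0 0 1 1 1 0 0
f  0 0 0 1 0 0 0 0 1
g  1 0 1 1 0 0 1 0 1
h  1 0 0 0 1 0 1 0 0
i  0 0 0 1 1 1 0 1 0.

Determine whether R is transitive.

Transitive: no — a R h and h R e, but not a R e.

No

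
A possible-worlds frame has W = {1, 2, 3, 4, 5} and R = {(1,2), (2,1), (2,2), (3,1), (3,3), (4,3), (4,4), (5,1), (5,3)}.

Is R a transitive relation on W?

Transitive: no — 3 R 1 and 1 R 2, but not 3 R 2.

No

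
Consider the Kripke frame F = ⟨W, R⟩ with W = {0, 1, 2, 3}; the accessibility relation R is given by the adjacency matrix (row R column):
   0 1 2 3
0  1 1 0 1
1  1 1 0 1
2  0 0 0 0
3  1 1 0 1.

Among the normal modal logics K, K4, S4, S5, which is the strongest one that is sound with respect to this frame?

K4

Transitive (axiom 4): yes — every two-step R-path is closed by a direct edge.
Reflexive (axiom T): no — 2 is not related to itself.
Euclidean (axiom 5): yes — any two successors of a common world are R-related.
So F validates K, K4; S4 would additionally require R to be reflexive. The strongest is K4.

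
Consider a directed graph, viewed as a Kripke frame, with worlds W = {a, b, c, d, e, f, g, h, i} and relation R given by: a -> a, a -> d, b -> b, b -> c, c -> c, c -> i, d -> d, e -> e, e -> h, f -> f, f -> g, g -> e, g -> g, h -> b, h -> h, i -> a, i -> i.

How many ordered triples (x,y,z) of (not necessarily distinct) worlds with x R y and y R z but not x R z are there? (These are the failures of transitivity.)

7

Enumerating: (b,c,i), (c,i,a), (e,h,b), (f,g,e), (g,e,h), (h,b,c), (i,a,d).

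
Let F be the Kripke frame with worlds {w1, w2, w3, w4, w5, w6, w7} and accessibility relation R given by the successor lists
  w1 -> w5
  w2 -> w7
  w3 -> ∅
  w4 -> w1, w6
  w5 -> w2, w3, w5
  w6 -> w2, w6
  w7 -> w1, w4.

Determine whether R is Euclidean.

Euclidean: no — w4 R w1 and w4 R w6, but not w1 R w6.

No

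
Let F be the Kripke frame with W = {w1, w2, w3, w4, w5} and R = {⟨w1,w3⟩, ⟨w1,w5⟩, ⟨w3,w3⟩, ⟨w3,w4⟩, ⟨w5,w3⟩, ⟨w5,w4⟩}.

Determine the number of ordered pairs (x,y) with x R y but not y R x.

Enumerating: (w1,w3), (w1,w5), (w3,w4), (w5,w3), (w5,w4).

5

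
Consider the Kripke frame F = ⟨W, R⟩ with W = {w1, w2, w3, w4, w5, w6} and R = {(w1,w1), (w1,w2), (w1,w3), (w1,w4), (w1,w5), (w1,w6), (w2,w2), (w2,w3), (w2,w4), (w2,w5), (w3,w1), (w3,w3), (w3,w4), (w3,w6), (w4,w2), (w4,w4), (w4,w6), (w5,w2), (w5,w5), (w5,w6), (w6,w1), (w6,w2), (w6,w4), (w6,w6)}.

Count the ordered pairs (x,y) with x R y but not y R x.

8

Enumerating: (w1,w2), (w1,w4), (w1,w5), (w2,w3), (w3,w4), (w3,w6), (w5,w6), (w6,w2).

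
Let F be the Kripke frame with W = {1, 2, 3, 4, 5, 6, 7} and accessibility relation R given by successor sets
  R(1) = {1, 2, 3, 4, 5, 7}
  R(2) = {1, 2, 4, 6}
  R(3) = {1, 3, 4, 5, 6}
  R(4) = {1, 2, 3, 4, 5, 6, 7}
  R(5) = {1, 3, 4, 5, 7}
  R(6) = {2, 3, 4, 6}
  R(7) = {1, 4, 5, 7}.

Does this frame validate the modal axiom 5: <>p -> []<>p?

No

By correspondence theory, 5 is valid on a frame iff R is Euclidean.
Euclidean: no — 1 R 2 and 1 R 3, but not 2 R 3.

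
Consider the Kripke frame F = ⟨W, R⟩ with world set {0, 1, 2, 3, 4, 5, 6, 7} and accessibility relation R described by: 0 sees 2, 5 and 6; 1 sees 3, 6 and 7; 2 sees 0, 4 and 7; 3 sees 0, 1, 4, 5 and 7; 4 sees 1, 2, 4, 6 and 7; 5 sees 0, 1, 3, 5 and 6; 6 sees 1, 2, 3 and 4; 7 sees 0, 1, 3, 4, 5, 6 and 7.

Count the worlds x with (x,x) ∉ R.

Enumerating: 0, 1, 2, 3, 6.

5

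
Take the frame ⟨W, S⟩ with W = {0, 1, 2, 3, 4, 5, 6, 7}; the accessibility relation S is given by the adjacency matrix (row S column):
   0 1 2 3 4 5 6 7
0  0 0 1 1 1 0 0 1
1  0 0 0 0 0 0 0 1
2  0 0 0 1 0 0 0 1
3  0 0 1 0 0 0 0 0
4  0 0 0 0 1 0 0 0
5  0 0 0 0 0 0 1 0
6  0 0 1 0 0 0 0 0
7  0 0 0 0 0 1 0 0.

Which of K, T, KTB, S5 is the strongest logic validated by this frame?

Reflexive (axiom T): no — 0 is not related to itself.
Symmetric (axiom B): no — 0 S 2 but not 2 S 0.
Euclidean (axiom 5): no — 0 S 2 and 0 S 4, but not 2 S 4.
So F validates K; T would additionally require S to be reflexive. The strongest is K.

K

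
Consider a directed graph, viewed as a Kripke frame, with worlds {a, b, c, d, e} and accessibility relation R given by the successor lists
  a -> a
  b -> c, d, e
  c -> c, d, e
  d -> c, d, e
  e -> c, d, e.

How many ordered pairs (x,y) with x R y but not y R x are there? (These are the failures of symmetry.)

Enumerating: (b,c), (b,d), (b,e).

3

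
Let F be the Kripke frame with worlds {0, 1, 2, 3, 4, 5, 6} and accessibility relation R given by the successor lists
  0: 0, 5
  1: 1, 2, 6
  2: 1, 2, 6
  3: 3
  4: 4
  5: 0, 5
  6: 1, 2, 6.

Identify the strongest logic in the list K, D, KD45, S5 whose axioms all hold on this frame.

S5

Serial (axiom D): yes — every world has a successor (e.g. 0 R 0).
Euclidean (axiom 5): yes — any two successors of a common world are R-related.
Transitive (axiom 4): yes — every two-step R-path is closed by a direct edge.
Reflexive (axiom T): yes — every world is R-related to itself.
So F validates K, D, KD45, S5. The strongest is S5.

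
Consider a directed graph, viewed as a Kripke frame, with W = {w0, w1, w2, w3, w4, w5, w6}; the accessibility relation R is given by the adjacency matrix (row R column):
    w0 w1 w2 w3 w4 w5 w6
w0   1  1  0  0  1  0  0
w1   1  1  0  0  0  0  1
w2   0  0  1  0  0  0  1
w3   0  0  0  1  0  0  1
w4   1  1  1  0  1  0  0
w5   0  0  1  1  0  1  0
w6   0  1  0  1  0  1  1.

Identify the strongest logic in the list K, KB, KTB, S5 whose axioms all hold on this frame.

K

Symmetric (axiom B): no — w2 R w6 but not w6 R w2.
Reflexive (axiom T): yes — every world is R-related to itself.
Euclidean (axiom 5): no — w0 R w1 and w0 R w4, but not w1 R w4.
So F validates K; KB would additionally require R to be symmetric. The strongest is K.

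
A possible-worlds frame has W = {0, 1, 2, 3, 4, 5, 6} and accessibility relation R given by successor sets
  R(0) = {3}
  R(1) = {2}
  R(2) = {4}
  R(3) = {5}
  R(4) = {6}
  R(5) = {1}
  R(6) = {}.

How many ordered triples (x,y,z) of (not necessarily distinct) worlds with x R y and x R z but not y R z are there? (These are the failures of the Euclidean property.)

6

Enumerating: (0,3,3), (1,2,2), (2,4,4), (3,5,5), (4,6,6), (5,1,1).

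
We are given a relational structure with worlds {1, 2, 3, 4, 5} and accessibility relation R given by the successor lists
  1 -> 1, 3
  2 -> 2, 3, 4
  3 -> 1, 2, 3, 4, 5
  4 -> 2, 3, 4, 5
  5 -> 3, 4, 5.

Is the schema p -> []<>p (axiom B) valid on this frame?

Yes

Axiom B corresponds to the accessibility relation being symmetric.
Symmetric: yes — every pair in R has its reverse in R.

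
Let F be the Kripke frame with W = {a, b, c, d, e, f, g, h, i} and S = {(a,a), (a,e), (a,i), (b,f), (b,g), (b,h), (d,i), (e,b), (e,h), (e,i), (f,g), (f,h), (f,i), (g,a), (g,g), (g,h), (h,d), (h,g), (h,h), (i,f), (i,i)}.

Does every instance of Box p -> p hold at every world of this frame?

By correspondence theory, T is valid on a frame iff S is reflexive.
Reflexive: no — b is not related to itself.

No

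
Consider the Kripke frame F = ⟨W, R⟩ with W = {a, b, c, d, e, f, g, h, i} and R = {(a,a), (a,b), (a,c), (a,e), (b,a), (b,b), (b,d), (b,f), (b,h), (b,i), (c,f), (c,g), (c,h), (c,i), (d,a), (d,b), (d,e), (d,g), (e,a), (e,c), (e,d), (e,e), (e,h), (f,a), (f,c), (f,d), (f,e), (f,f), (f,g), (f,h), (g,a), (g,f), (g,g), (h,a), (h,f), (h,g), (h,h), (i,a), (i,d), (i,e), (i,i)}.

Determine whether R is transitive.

Transitive: no — a R b and b R d, but not a R d.

No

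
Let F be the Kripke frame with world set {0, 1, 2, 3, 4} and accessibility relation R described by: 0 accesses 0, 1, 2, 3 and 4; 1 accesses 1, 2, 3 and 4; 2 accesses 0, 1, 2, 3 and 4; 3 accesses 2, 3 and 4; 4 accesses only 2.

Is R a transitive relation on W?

No

Transitive: no — 1 R 2 and 2 R 0, but not 1 R 0.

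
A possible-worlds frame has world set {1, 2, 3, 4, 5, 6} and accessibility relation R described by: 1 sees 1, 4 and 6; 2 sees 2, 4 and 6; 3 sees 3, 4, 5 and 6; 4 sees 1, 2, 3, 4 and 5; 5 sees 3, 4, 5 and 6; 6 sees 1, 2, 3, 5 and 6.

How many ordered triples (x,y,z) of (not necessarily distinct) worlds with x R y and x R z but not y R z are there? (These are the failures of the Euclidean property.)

28

Enumerating: (1,4,6), (1,6,4), (2,4,6), (2,6,4), (3,4,6), (3,6,4), (4,1,2), (4,1,3), (4,1,5), (4,2,1), (4,2,3), (4,2,5), … and 16 more.
Total: 28.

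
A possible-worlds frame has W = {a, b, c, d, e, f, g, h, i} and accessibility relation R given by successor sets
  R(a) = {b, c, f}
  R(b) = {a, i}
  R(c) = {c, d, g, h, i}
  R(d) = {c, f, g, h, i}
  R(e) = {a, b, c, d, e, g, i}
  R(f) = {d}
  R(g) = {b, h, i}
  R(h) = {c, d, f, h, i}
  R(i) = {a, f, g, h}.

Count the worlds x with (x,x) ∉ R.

Enumerating: a, b, d, f, g, i.

6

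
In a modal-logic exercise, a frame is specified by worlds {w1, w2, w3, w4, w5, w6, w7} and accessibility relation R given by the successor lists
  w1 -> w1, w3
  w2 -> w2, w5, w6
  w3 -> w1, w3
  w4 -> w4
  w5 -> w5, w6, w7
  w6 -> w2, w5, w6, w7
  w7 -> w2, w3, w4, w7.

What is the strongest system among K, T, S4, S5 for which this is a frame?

Reflexive (axiom T): yes — every world is R-related to itself.
Transitive (axiom 4): no — w2 R w5 and w5 R w7, but not w2 R w7.
Euclidean (axiom 5): no — w5 R w7 and w5 R w6, but not w7 R w6.
So F validates K, T; S4 would additionally require R to be transitive. The strongest is T.

T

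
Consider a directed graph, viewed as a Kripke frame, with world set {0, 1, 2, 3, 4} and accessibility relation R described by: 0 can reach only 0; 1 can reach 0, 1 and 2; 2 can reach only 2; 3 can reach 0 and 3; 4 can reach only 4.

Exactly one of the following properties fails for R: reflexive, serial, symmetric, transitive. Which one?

Reflexive: yes — every world is R-related to itself.
Serial: yes — every world has a successor (e.g. 0 R 0).
Symmetric: no — 1 R 0 but not 0 R 1.
Transitive: yes — every two-step R-path is closed by a direct edge.
Only symmetric fails.

symmetric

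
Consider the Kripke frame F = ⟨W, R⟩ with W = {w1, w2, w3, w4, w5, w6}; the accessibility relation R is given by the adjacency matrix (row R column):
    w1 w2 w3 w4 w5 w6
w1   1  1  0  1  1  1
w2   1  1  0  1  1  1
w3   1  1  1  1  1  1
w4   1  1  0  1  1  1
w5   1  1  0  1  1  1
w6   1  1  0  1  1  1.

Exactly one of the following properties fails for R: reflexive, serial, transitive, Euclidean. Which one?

Euclidean

Reflexive: yes — every world is R-related to itself.
Serial: yes — every world has a successor (e.g. w1 R w1).
Transitive: yes — every two-step R-path is closed by a direct edge.
Euclidean: no — w3 R w1 and w3 R w3, but not w1 R w3.
Only Euclidean fails.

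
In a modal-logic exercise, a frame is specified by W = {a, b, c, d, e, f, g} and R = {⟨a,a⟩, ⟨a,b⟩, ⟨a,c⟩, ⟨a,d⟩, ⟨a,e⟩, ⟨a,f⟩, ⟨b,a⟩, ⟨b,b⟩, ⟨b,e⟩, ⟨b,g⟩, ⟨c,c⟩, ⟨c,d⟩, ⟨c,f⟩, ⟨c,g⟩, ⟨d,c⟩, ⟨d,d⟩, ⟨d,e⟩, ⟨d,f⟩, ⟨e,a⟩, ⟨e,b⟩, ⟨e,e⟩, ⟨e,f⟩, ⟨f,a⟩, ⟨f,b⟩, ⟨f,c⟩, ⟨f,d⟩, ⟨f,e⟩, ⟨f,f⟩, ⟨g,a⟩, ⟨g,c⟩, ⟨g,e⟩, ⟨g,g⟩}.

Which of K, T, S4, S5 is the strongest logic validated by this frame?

T

Reflexive (axiom T): yes — every world is R-related to itself.
Transitive (axiom 4): no — a R b and b R g, but not a R g.
Euclidean (axiom 5): no — a R b and a R c, but not b R c.
So F validates K, T; S4 would additionally require R to be transitive. The strongest is T.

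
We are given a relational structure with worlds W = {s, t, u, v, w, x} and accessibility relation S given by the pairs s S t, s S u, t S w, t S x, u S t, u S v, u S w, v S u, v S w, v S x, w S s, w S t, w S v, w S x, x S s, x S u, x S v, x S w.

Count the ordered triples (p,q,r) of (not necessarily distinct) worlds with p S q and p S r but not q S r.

Enumerating: (s,t,t), (s,t,u), (s,u,u), (t,w,w), (t,x,x), (u,t,t), (u,t,v), (u,v,t), (u,v,v), (u,w,w), (v,u,u), (v,u,x), … and 23 more.
Total: 35.

35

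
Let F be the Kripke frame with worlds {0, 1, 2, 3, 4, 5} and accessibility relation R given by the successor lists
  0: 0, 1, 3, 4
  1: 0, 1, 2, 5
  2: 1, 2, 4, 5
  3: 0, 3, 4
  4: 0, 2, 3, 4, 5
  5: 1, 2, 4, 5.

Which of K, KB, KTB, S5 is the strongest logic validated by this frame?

KTB

Symmetric (axiom B): yes — every pair in R has its reverse in R.
Reflexive (axiom T): yes — every world is R-related to itself.
Euclidean (axiom 5): no — 0 R 1 and 0 R 3, but not 1 R 3.
So F validates K, KB, KTB; S5 would additionally require R to be Euclidean. The strongest is KTB.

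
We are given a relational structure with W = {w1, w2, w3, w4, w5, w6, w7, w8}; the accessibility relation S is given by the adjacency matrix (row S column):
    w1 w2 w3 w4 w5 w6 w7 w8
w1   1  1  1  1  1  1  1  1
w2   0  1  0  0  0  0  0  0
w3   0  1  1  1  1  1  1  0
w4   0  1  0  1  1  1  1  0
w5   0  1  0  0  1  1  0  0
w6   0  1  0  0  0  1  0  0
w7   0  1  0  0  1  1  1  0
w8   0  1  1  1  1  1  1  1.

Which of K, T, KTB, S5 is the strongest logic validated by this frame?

T

Reflexive (axiom T): yes — every world is S-related to itself.
Symmetric (axiom B): no — w1 S w2 but not w2 S w1.
Euclidean (axiom 5): no — w1 S w2 and w1 S w3, but not w2 S w3.
So F validates K, T; KTB would additionally require S to be symmetric. The strongest is T.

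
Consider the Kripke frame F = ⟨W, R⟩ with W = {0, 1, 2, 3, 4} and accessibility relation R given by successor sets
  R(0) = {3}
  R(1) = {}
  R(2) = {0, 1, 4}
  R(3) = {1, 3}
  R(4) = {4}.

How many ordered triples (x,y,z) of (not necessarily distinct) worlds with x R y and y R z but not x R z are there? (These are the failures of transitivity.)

Enumerating: (0,3,1), (2,0,3).

2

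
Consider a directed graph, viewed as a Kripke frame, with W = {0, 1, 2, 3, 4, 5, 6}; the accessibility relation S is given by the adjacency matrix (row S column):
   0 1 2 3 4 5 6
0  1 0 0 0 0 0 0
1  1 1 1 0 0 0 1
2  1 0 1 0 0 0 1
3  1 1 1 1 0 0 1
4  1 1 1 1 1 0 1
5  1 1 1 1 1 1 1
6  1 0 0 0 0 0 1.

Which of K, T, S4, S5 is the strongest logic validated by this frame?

S4

Reflexive (axiom T): yes — every world is S-related to itself.
Transitive (axiom 4): yes — every two-step S-path is closed by a direct edge.
Euclidean (axiom 5): no — 1 S 0 and 1 S 2, but not 0 S 2.
So F validates K, T, S4; S5 would additionally require S to be Euclidean. The strongest is S4.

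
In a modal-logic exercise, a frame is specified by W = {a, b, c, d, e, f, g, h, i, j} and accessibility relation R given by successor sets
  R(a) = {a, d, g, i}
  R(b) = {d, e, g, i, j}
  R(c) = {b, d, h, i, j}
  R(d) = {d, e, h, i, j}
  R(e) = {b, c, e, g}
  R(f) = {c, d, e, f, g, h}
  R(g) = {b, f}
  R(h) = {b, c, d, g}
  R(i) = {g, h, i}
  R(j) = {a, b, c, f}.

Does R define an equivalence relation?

No

Reflexive: no — b is not related to itself.
Symmetric: no — a R d but not d R a.
Transitive: no — a R d and d R e, but not a R e.
So R is not an equivalence relation.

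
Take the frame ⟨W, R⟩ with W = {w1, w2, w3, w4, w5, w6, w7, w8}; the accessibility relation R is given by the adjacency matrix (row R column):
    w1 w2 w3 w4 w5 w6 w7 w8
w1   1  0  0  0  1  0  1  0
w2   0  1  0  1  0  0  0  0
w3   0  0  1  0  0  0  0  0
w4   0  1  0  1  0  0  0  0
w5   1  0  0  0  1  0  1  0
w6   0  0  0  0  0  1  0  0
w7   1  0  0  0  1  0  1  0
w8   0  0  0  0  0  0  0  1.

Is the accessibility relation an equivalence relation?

Reflexive: yes — every world is R-related to itself.
Symmetric: yes — every pair in R has its reverse in R.
Transitive: yes — every two-step R-path is closed by a direct edge.
So R is an equivalence relation.

Yes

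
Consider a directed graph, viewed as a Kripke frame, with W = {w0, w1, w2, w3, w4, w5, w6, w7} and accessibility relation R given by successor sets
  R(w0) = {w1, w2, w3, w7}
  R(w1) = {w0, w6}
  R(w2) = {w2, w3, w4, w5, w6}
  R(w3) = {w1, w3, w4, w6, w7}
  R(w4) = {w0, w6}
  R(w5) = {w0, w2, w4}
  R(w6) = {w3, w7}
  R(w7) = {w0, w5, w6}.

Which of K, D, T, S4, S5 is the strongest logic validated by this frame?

D

Serial (axiom D): yes — every world has a successor (e.g. w0 R w1).
Reflexive (axiom T): no — w0 is not related to itself.
Transitive (axiom 4): no — w0 R w1 and w1 R w6, but not w0 R w6.
Euclidean (axiom 5): no — w0 R w1 and w0 R w2, but not w1 R w2.
So F validates K, D; T would additionally require R to be reflexive. The strongest is D.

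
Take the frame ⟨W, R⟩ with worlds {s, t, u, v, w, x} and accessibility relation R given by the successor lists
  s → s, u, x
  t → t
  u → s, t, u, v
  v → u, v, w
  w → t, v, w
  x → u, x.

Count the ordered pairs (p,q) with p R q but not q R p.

4

Enumerating: (s,x), (u,t), (w,t), (x,u).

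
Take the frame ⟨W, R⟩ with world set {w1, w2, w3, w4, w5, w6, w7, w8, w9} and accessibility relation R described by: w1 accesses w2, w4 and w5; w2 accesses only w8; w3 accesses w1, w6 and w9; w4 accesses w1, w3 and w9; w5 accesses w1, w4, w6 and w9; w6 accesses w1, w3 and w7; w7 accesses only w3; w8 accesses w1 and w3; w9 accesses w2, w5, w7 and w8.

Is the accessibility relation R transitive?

Transitive: no — w1 R w2 and w2 R w8, but not w1 R w8.

No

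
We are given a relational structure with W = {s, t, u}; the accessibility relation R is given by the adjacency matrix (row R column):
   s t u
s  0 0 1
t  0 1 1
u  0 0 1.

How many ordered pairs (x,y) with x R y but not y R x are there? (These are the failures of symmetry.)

2

Enumerating: (s,u), (t,u).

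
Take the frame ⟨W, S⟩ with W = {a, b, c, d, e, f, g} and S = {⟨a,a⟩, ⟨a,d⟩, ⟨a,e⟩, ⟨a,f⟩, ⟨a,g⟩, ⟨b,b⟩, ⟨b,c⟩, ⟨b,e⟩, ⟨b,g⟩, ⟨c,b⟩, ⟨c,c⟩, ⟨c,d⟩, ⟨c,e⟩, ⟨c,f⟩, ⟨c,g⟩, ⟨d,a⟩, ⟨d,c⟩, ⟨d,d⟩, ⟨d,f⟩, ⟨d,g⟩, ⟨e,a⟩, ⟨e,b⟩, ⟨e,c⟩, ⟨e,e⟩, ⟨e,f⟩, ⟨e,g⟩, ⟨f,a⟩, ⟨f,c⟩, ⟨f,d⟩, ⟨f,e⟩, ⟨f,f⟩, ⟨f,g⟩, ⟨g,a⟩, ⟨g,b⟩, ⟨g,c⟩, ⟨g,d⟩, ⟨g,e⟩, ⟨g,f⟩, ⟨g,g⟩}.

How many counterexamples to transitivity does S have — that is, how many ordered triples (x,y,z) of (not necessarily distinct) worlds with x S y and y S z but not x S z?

30

Enumerating: (a,d,c), (a,e,b), (a,e,c), (a,f,c), (a,g,b), (a,g,c), (b,c,d), (b,c,f), (b,e,a), (b,e,f), (b,g,a), (b,g,d), … and 18 more.
Total: 30.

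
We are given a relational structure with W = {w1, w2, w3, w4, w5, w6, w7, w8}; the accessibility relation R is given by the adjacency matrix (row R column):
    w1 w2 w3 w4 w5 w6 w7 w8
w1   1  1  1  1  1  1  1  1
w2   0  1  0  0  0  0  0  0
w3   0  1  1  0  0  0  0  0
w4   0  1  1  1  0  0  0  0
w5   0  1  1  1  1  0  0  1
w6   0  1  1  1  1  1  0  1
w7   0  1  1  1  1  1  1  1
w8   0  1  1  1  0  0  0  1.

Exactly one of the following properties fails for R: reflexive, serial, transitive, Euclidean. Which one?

Reflexive: yes — every world is R-related to itself.
Serial: yes — every world has a successor (e.g. w1 R w1).
Transitive: yes — every two-step R-path is closed by a direct edge.
Euclidean: no — w1 R w2 and w1 R w3, but not w2 R w3.
Only Euclidean fails.

Euclidean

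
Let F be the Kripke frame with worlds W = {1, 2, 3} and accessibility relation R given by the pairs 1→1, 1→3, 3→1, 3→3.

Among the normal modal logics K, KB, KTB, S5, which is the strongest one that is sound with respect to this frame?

Symmetric (axiom B): yes — every pair in R has its reverse in R.
Reflexive (axiom T): no — 2 is not related to itself.
Euclidean (axiom 5): yes — any two successors of a common world are R-related.
So F validates K, KB; KTB would additionally require R to be reflexive. The strongest is KB.

KB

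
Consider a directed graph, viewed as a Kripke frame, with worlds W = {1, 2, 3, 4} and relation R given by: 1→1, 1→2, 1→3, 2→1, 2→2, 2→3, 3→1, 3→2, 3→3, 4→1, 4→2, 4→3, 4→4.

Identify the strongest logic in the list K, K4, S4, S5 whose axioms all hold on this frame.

S4

Transitive (axiom 4): yes — every two-step R-path is closed by a direct edge.
Reflexive (axiom T): yes — every world is R-related to itself.
Euclidean (axiom 5): no — 4 R 1 and 4 R 4, but not 1 R 4.
So F validates K, K4, S4; S5 would additionally require R to be Euclidean. The strongest is S4.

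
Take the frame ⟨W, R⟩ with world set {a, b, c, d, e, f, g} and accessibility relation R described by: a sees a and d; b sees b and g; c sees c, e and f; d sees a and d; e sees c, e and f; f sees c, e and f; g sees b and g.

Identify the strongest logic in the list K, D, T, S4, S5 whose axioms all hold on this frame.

S5

Serial (axiom D): yes — every world has a successor (e.g. a R a).
Reflexive (axiom T): yes — every world is R-related to itself.
Transitive (axiom 4): yes — every two-step R-path is closed by a direct edge.
Euclidean (axiom 5): yes — any two successors of a common world are R-related.
So F validates K, D, T, S4, S5. The strongest is S5.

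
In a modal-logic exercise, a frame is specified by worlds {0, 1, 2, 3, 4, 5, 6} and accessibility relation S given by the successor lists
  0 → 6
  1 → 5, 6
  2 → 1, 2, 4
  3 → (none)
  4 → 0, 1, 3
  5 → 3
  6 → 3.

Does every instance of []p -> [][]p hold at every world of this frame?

The schema 4 characterises exactly the transitive frames.
Transitive: no — 0 S 6 and 6 S 3, but not 0 S 3.

No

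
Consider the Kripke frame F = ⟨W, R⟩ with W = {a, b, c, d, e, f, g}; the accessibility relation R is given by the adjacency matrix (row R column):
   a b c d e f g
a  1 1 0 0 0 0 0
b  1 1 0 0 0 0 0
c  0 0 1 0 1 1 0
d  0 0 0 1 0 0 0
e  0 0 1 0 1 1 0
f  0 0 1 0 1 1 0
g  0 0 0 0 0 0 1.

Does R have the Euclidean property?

Yes

Euclidean: yes — any two successors of a common world are R-related.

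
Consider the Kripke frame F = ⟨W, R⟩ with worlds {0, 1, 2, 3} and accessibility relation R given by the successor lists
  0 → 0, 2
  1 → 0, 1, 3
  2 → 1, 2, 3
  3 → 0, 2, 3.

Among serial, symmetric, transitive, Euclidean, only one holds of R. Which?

Serial: yes — every world has a successor (e.g. 0 R 0).
Symmetric: no — 0 R 2 but not 2 R 0.
Transitive: no — 0 R 2 and 2 R 1, but not 0 R 1.
Euclidean: no — 1 R 0 and 1 R 3, but not 0 R 3.
Only serial holds.

serial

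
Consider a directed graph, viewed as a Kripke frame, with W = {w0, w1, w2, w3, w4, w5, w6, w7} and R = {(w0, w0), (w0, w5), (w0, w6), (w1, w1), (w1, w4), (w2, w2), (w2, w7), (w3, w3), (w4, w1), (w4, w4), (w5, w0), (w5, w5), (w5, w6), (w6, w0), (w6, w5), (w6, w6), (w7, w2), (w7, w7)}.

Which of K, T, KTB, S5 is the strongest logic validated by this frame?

Reflexive (axiom T): yes — every world is R-related to itself.
Symmetric (axiom B): yes — every pair in R has its reverse in R.
Euclidean (axiom 5): yes — any two successors of a common world are R-related.
So F validates K, T, KTB, S5. The strongest is S5.

S5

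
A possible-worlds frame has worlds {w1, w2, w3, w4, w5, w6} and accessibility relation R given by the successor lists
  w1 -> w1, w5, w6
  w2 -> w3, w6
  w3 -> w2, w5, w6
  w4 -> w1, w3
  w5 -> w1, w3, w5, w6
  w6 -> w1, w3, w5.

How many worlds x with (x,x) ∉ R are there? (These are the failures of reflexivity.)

4

Enumerating: w2, w3, w4, w6.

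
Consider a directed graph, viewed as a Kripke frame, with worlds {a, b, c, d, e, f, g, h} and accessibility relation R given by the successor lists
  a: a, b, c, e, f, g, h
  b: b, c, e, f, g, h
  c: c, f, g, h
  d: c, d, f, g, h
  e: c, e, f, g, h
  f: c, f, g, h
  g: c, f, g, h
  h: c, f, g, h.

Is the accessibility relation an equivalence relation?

Reflexive: yes — every world is R-related to itself.
Symmetric: no — a R b but not b R a.
Transitive: yes — every two-step R-path is closed by a direct edge.
So R is not an equivalence relation.

No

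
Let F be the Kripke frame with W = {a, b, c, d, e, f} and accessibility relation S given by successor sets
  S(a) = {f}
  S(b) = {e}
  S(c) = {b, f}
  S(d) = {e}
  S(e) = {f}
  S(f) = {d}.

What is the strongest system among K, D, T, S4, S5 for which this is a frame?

D

Serial (axiom D): yes — every world has a successor (e.g. a S f).
Reflexive (axiom T): no — a is not related to itself.
Transitive (axiom 4): no — a S f and f S d, but not a S d.
Euclidean (axiom 5): no — c S b and c S f, but not b S f.
So F validates K, D; T would additionally require S to be reflexive. The strongest is D.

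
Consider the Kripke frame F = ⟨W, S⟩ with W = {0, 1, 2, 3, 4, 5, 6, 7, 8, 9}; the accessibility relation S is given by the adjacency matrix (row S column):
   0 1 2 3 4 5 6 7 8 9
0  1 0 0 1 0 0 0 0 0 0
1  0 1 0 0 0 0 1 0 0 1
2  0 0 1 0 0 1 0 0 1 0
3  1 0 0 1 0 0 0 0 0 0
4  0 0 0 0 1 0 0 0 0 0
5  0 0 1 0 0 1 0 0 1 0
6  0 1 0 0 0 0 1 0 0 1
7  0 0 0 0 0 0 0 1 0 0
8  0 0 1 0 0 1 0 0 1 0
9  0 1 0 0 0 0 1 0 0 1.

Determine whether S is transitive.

Transitive: yes — every two-step S-path is closed by a direct edge.

Yes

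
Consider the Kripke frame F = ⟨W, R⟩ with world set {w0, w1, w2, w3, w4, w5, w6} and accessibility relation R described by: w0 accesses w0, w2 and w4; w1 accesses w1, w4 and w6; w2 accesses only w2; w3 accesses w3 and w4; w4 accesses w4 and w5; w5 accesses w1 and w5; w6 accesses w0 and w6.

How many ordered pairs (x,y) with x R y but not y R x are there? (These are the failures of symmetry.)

Enumerating: (w0,w2), (w0,w4), (w1,w4), (w1,w6), (w3,w4), (w4,w5), (w5,w1), (w6,w0).

8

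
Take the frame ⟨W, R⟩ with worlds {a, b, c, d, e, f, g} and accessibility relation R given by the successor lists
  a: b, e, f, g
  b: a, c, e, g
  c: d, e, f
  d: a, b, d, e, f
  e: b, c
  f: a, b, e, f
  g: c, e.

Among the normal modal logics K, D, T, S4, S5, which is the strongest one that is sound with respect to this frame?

Serial (axiom D): yes — every world has a successor (e.g. a R b).
Reflexive (axiom T): no — a is not related to itself.
Transitive (axiom 4): no — a R b and b R c, but not a R c.
Euclidean (axiom 5): no — a R b and a R f, but not b R f.
So F validates K, D; T would additionally require R to be reflexive. The strongest is D.

D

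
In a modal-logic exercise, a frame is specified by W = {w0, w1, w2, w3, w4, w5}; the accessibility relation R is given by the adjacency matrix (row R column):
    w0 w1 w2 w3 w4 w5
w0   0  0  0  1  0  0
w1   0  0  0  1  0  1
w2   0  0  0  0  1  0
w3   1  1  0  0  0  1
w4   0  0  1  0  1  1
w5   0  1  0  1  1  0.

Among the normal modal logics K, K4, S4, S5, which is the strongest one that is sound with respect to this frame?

Transitive (axiom 4): no — w0 R w3 and w3 R w1, but not w0 R w1.
Reflexive (axiom T): no — w0 is not related to itself.
Euclidean (axiom 5): no — w3 R w0 and w3 R w1, but not w0 R w1.
So F validates K; K4 would additionally require R to be transitive. The strongest is K.

K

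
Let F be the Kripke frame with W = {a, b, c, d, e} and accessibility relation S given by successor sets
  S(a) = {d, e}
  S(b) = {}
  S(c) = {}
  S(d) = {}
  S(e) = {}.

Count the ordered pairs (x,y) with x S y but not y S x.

2

Enumerating: (a,d), (a,e).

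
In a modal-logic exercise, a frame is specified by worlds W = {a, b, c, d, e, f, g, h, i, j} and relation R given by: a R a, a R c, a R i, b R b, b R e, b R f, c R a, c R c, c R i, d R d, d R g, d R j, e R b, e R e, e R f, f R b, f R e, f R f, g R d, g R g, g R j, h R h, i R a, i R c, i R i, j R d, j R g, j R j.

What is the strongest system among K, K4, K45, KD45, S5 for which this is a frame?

S5

Transitive (axiom 4): yes — every two-step R-path is closed by a direct edge.
Euclidean (axiom 5): yes — any two successors of a common world are R-related.
Serial (axiom D): yes — every world has a successor (e.g. a R a).
Reflexive (axiom T): yes — every world is R-related to itself.
So F validates K, K4, K45, KD45, S5. The strongest is S5.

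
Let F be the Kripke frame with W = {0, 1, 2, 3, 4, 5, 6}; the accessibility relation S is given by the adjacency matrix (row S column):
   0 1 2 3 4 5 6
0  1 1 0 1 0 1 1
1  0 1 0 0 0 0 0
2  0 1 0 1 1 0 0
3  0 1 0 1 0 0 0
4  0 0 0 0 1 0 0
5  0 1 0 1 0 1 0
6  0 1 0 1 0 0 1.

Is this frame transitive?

Yes

Transitive: yes — every two-step S-path is closed by a direct edge.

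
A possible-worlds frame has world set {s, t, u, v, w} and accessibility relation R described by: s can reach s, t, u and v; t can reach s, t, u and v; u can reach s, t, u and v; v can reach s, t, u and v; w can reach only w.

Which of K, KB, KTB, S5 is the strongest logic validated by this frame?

S5

Symmetric (axiom B): yes — every pair in R has its reverse in R.
Reflexive (axiom T): yes — every world is R-related to itself.
Euclidean (axiom 5): yes — any two successors of a common world are R-related.
So F validates K, KB, KTB, S5. The strongest is S5.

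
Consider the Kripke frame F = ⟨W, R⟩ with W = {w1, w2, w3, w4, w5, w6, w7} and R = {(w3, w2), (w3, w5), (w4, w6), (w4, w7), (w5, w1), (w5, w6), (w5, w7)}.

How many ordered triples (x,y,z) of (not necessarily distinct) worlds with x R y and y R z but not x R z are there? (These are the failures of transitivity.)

3

Enumerating: (w3,w5,w1), (w3,w5,w6), (w3,w5,w7).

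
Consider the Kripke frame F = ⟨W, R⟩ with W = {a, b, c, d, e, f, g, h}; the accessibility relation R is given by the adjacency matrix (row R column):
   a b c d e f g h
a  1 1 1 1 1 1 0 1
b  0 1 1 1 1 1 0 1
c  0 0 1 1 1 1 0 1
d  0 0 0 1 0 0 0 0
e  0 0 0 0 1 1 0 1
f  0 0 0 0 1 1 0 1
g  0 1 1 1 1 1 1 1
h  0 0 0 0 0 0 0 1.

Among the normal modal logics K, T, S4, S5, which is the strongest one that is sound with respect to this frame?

Reflexive (axiom T): yes — every world is R-related to itself.
Transitive (axiom 4): yes — every two-step R-path is closed by a direct edge.
Euclidean (axiom 5): no — a R c and a R b, but not c R b.
So F validates K, T, S4; S5 would additionally require R to be Euclidean. The strongest is S4.

S4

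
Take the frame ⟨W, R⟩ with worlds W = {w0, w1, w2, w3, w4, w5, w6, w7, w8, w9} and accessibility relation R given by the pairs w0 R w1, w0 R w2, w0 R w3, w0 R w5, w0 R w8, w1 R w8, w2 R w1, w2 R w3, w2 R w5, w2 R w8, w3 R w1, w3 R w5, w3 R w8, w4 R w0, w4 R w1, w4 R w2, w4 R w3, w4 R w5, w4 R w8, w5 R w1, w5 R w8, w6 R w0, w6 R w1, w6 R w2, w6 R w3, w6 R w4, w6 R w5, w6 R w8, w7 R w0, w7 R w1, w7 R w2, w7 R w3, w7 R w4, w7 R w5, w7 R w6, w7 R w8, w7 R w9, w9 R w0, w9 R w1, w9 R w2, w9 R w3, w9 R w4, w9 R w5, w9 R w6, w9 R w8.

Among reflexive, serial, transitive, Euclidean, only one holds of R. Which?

transitive

Reflexive: no — w0 is not related to itself.
Serial: no — w8 has no R-successor.
Transitive: yes — every two-step R-path is closed by a direct edge.
Euclidean: no — w0 R w1 and w0 R w2, but not w1 R w2.
Only transitive holds.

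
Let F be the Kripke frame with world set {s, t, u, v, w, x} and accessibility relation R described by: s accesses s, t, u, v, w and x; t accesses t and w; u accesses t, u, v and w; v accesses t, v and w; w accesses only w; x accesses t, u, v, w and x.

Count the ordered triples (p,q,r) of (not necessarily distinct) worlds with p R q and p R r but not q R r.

35

Enumerating: (s,t,s), (s,t,u), (s,t,v), (s,t,x), (s,u,s), (s,u,x), (s,v,s), (s,v,u), (s,v,x), (s,w,s), (s,w,t), (s,w,u), … and 23 more.
Total: 35.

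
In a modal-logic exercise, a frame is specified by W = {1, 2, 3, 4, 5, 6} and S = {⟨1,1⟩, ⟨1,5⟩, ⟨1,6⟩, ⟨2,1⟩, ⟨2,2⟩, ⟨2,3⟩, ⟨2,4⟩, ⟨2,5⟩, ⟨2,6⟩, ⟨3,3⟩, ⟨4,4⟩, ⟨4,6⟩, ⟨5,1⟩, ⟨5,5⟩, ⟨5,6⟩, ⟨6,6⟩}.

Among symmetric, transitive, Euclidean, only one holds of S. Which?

transitive

Symmetric: no — 1 S 6 but not 6 S 1.
Transitive: yes — every two-step S-path is closed by a direct edge.
Euclidean: no — 1 S 6 and 1 S 5, but not 6 S 5.
Only transitive holds.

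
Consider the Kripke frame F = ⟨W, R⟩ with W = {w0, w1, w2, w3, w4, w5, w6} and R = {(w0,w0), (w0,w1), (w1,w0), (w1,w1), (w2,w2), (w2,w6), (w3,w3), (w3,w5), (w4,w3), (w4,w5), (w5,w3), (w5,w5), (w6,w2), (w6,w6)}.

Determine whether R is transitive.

Transitive: yes — every two-step R-path is closed by a direct edge.

Yes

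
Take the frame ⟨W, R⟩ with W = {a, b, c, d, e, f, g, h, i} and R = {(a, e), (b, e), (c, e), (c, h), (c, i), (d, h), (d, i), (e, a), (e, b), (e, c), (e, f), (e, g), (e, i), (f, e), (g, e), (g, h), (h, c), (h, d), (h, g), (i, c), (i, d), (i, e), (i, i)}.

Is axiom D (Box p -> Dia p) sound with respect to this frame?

The schema D characterises exactly the serial frames.
Serial: yes — every world has a successor (e.g. a R e).

Yes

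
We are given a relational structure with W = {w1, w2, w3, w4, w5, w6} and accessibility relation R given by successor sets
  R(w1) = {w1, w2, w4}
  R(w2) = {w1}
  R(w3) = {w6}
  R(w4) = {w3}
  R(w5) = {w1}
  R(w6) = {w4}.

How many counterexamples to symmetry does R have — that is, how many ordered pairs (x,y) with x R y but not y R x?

5

Enumerating: (w1,w4), (w3,w6), (w4,w3), (w5,w1), (w6,w4).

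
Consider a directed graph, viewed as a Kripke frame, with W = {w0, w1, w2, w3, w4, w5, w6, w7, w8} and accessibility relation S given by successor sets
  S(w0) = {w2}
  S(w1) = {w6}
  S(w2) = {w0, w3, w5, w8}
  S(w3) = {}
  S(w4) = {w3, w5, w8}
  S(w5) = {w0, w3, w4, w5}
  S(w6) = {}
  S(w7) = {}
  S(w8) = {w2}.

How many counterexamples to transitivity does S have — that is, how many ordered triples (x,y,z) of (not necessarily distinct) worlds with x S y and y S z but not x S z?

Enumerating: (w0,w2,w0), (w0,w2,w3), (w0,w2,w5), (w0,w2,w8), (w2,w0,w2), (w2,w5,w4), (w2,w8,w2), (w4,w5,w0), (w4,w5,w4), (w4,w8,w2), (w5,w0,w2), (w5,w4,w8), (w8,w2,w0), (w8,w2,w3), (w8,w2,w5), (w8,w2,w8).

16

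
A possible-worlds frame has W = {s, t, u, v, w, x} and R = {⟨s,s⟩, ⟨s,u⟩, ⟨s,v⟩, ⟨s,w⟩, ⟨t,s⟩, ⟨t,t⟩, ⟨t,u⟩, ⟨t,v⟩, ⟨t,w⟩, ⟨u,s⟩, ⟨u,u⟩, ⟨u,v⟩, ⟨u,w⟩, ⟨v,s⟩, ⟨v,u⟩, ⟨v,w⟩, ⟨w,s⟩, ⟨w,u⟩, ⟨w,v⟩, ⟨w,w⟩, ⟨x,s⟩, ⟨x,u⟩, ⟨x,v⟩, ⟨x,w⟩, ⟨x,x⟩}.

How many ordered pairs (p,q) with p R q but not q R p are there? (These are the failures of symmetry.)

Enumerating: (t,s), (t,u), (t,v), (t,w), (x,s), (x,u), (x,v), (x,w).

8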